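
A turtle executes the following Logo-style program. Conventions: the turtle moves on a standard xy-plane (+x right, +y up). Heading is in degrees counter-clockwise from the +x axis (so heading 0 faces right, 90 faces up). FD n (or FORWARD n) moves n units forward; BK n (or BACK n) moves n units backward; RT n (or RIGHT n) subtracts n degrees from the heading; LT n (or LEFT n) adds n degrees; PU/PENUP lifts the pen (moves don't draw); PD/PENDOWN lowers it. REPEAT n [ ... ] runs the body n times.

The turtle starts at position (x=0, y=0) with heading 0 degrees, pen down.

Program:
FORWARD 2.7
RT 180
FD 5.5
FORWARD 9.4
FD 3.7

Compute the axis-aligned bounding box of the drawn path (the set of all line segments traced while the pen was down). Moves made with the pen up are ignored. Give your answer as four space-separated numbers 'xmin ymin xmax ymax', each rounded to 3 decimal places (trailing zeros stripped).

Executing turtle program step by step:
Start: pos=(0,0), heading=0, pen down
FD 2.7: (0,0) -> (2.7,0) [heading=0, draw]
RT 180: heading 0 -> 180
FD 5.5: (2.7,0) -> (-2.8,0) [heading=180, draw]
FD 9.4: (-2.8,0) -> (-12.2,0) [heading=180, draw]
FD 3.7: (-12.2,0) -> (-15.9,0) [heading=180, draw]
Final: pos=(-15.9,0), heading=180, 4 segment(s) drawn

Segment endpoints: x in {-15.9, -12.2, -2.8, 0, 2.7}, y in {0, 0, 0, 0}
xmin=-15.9, ymin=0, xmax=2.7, ymax=0

Answer: -15.9 0 2.7 0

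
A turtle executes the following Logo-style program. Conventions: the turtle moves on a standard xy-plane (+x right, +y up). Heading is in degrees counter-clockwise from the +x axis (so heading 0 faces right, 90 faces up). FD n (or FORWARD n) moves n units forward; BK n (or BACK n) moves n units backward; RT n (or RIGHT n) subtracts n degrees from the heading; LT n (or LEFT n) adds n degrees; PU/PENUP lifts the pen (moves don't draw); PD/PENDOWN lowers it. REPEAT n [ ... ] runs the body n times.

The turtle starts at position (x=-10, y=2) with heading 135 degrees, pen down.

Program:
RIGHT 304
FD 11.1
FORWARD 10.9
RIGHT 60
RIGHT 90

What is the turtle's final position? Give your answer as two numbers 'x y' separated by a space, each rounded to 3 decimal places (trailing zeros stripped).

Executing turtle program step by step:
Start: pos=(-10,2), heading=135, pen down
RT 304: heading 135 -> 191
FD 11.1: (-10,2) -> (-20.896,-0.118) [heading=191, draw]
FD 10.9: (-20.896,-0.118) -> (-31.596,-2.198) [heading=191, draw]
RT 60: heading 191 -> 131
RT 90: heading 131 -> 41
Final: pos=(-31.596,-2.198), heading=41, 2 segment(s) drawn

Answer: -31.596 -2.198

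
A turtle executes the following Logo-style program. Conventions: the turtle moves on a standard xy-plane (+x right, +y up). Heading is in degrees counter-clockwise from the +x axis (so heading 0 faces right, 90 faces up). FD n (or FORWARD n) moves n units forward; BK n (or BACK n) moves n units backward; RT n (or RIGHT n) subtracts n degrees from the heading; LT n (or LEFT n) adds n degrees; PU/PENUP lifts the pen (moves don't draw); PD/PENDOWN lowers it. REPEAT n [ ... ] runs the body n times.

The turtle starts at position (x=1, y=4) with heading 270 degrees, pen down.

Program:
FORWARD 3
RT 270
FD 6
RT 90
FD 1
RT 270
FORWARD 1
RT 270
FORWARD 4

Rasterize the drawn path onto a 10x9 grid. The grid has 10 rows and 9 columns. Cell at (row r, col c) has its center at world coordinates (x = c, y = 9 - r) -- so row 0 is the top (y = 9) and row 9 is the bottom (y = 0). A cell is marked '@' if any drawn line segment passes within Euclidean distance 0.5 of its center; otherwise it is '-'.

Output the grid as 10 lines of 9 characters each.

Segment 0: (1,4) -> (1,1)
Segment 1: (1,1) -> (7,1)
Segment 2: (7,1) -> (7,0)
Segment 3: (7,0) -> (8,0)
Segment 4: (8,0) -> (8,4)

Answer: ---------
---------
---------
---------
---------
-@------@
-@------@
-@------@
-@@@@@@@@
-------@@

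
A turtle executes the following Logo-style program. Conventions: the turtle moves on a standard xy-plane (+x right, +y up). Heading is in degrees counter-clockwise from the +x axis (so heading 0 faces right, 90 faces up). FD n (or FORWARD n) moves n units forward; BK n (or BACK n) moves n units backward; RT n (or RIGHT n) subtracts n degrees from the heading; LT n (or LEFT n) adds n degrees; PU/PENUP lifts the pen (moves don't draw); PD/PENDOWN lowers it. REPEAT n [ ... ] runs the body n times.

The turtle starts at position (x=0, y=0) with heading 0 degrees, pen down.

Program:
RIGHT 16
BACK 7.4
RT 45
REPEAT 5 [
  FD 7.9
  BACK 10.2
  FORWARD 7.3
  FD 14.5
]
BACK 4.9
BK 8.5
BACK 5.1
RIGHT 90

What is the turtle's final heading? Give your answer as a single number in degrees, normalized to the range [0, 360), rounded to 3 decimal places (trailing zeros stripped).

Executing turtle program step by step:
Start: pos=(0,0), heading=0, pen down
RT 16: heading 0 -> 344
BK 7.4: (0,0) -> (-7.113,2.04) [heading=344, draw]
RT 45: heading 344 -> 299
REPEAT 5 [
  -- iteration 1/5 --
  FD 7.9: (-7.113,2.04) -> (-3.283,-4.87) [heading=299, draw]
  BK 10.2: (-3.283,-4.87) -> (-8.228,4.051) [heading=299, draw]
  FD 7.3: (-8.228,4.051) -> (-4.689,-2.333) [heading=299, draw]
  FD 14.5: (-4.689,-2.333) -> (2.34,-15.015) [heading=299, draw]
  -- iteration 2/5 --
  FD 7.9: (2.34,-15.015) -> (6.17,-21.925) [heading=299, draw]
  BK 10.2: (6.17,-21.925) -> (1.225,-13.004) [heading=299, draw]
  FD 7.3: (1.225,-13.004) -> (4.764,-19.388) [heading=299, draw]
  FD 14.5: (4.764,-19.388) -> (11.794,-32.07) [heading=299, draw]
  -- iteration 3/5 --
  FD 7.9: (11.794,-32.07) -> (15.624,-38.98) [heading=299, draw]
  BK 10.2: (15.624,-38.98) -> (10.679,-30.059) [heading=299, draw]
  FD 7.3: (10.679,-30.059) -> (14.218,-36.444) [heading=299, draw]
  FD 14.5: (14.218,-36.444) -> (21.248,-49.126) [heading=299, draw]
  -- iteration 4/5 --
  FD 7.9: (21.248,-49.126) -> (25.078,-56.035) [heading=299, draw]
  BK 10.2: (25.078,-56.035) -> (20.133,-47.114) [heading=299, draw]
  FD 7.3: (20.133,-47.114) -> (23.672,-53.499) [heading=299, draw]
  FD 14.5: (23.672,-53.499) -> (30.702,-66.181) [heading=299, draw]
  -- iteration 5/5 --
  FD 7.9: (30.702,-66.181) -> (34.532,-73.09) [heading=299, draw]
  BK 10.2: (34.532,-73.09) -> (29.587,-64.169) [heading=299, draw]
  FD 7.3: (29.587,-64.169) -> (33.126,-70.554) [heading=299, draw]
  FD 14.5: (33.126,-70.554) -> (40.156,-83.236) [heading=299, draw]
]
BK 4.9: (40.156,-83.236) -> (37.78,-78.95) [heading=299, draw]
BK 8.5: (37.78,-78.95) -> (33.659,-71.516) [heading=299, draw]
BK 5.1: (33.659,-71.516) -> (31.187,-67.055) [heading=299, draw]
RT 90: heading 299 -> 209
Final: pos=(31.187,-67.055), heading=209, 24 segment(s) drawn

Answer: 209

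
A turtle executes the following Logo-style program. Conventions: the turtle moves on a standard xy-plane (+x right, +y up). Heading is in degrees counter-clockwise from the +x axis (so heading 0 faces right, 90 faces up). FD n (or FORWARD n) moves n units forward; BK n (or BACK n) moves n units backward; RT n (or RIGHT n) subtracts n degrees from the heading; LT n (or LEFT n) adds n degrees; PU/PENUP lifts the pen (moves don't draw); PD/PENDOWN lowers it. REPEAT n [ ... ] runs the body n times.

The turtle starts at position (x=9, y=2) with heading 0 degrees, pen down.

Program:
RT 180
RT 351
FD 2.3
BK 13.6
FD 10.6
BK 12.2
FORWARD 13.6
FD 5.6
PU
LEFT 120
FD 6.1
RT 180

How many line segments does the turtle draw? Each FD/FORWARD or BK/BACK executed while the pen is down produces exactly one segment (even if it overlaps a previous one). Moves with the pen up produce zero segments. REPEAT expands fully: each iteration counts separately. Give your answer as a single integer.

Executing turtle program step by step:
Start: pos=(9,2), heading=0, pen down
RT 180: heading 0 -> 180
RT 351: heading 180 -> 189
FD 2.3: (9,2) -> (6.728,1.64) [heading=189, draw]
BK 13.6: (6.728,1.64) -> (20.161,3.768) [heading=189, draw]
FD 10.6: (20.161,3.768) -> (9.691,2.11) [heading=189, draw]
BK 12.2: (9.691,2.11) -> (21.741,4.018) [heading=189, draw]
FD 13.6: (21.741,4.018) -> (8.309,1.89) [heading=189, draw]
FD 5.6: (8.309,1.89) -> (2.778,1.014) [heading=189, draw]
PU: pen up
LT 120: heading 189 -> 309
FD 6.1: (2.778,1.014) -> (6.616,-3.726) [heading=309, move]
RT 180: heading 309 -> 129
Final: pos=(6.616,-3.726), heading=129, 6 segment(s) drawn
Segments drawn: 6

Answer: 6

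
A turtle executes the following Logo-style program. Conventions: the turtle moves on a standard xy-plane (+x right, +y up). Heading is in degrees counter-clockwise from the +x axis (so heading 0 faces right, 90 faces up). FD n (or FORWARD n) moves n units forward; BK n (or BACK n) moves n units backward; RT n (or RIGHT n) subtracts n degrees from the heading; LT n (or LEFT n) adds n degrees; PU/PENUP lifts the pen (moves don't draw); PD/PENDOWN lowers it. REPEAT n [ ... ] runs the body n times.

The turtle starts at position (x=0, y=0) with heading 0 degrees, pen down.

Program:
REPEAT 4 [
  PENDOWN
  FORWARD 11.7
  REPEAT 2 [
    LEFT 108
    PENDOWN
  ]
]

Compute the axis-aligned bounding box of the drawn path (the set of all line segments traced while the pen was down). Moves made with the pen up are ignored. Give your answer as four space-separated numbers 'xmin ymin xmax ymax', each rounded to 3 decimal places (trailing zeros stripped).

Executing turtle program step by step:
Start: pos=(0,0), heading=0, pen down
REPEAT 4 [
  -- iteration 1/4 --
  PD: pen down
  FD 11.7: (0,0) -> (11.7,0) [heading=0, draw]
  REPEAT 2 [
    -- iteration 1/2 --
    LT 108: heading 0 -> 108
    PD: pen down
    -- iteration 2/2 --
    LT 108: heading 108 -> 216
    PD: pen down
  ]
  -- iteration 2/4 --
  PD: pen down
  FD 11.7: (11.7,0) -> (2.235,-6.877) [heading=216, draw]
  REPEAT 2 [
    -- iteration 1/2 --
    LT 108: heading 216 -> 324
    PD: pen down
    -- iteration 2/2 --
    LT 108: heading 324 -> 72
    PD: pen down
  ]
  -- iteration 3/4 --
  PD: pen down
  FD 11.7: (2.235,-6.877) -> (5.85,4.25) [heading=72, draw]
  REPEAT 2 [
    -- iteration 1/2 --
    LT 108: heading 72 -> 180
    PD: pen down
    -- iteration 2/2 --
    LT 108: heading 180 -> 288
    PD: pen down
  ]
  -- iteration 4/4 --
  PD: pen down
  FD 11.7: (5.85,4.25) -> (9.465,-6.877) [heading=288, draw]
  REPEAT 2 [
    -- iteration 1/2 --
    LT 108: heading 288 -> 36
    PD: pen down
    -- iteration 2/2 --
    LT 108: heading 36 -> 144
    PD: pen down
  ]
]
Final: pos=(9.465,-6.877), heading=144, 4 segment(s) drawn

Segment endpoints: x in {0, 2.235, 5.85, 9.465, 11.7}, y in {-6.877, -6.877, 0, 4.25}
xmin=0, ymin=-6.877, xmax=11.7, ymax=4.25

Answer: 0 -6.877 11.7 4.25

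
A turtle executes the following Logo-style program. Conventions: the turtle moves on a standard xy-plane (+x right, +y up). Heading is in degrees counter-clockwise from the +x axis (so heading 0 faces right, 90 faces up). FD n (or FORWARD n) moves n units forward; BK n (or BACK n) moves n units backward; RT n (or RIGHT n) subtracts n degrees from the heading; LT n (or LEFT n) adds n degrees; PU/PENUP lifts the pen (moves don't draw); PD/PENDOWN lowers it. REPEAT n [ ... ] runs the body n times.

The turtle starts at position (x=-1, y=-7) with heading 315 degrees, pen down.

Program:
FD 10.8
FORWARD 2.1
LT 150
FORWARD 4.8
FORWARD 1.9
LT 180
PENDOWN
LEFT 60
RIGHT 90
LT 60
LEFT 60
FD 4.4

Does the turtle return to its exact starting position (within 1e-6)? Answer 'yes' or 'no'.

Answer: no

Derivation:
Executing turtle program step by step:
Start: pos=(-1,-7), heading=315, pen down
FD 10.8: (-1,-7) -> (6.637,-14.637) [heading=315, draw]
FD 2.1: (6.637,-14.637) -> (8.122,-16.122) [heading=315, draw]
LT 150: heading 315 -> 105
FD 4.8: (8.122,-16.122) -> (6.879,-11.485) [heading=105, draw]
FD 1.9: (6.879,-11.485) -> (6.388,-9.65) [heading=105, draw]
LT 180: heading 105 -> 285
PD: pen down
LT 60: heading 285 -> 345
RT 90: heading 345 -> 255
LT 60: heading 255 -> 315
LT 60: heading 315 -> 15
FD 4.4: (6.388,-9.65) -> (10.638,-8.511) [heading=15, draw]
Final: pos=(10.638,-8.511), heading=15, 5 segment(s) drawn

Start position: (-1, -7)
Final position: (10.638, -8.511)
Distance = 11.735; >= 1e-6 -> NOT closed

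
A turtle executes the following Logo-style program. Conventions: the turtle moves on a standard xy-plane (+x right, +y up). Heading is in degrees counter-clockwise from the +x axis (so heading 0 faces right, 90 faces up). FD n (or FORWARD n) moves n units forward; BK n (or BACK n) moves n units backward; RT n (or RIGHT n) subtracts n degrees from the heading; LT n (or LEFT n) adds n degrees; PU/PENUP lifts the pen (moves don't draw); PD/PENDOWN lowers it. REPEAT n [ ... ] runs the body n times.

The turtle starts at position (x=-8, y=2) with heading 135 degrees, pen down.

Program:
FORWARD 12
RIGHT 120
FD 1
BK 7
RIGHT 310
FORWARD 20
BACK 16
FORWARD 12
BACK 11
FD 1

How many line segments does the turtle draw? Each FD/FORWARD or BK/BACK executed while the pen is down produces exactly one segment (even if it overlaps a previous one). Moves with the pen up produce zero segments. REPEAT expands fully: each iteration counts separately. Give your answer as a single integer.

Answer: 8

Derivation:
Executing turtle program step by step:
Start: pos=(-8,2), heading=135, pen down
FD 12: (-8,2) -> (-16.485,10.485) [heading=135, draw]
RT 120: heading 135 -> 15
FD 1: (-16.485,10.485) -> (-15.519,10.744) [heading=15, draw]
BK 7: (-15.519,10.744) -> (-22.281,8.932) [heading=15, draw]
RT 310: heading 15 -> 65
FD 20: (-22.281,8.932) -> (-13.828,27.059) [heading=65, draw]
BK 16: (-13.828,27.059) -> (-20.59,12.558) [heading=65, draw]
FD 12: (-20.59,12.558) -> (-15.519,23.433) [heading=65, draw]
BK 11: (-15.519,23.433) -> (-20.168,13.464) [heading=65, draw]
FD 1: (-20.168,13.464) -> (-19.745,14.37) [heading=65, draw]
Final: pos=(-19.745,14.37), heading=65, 8 segment(s) drawn
Segments drawn: 8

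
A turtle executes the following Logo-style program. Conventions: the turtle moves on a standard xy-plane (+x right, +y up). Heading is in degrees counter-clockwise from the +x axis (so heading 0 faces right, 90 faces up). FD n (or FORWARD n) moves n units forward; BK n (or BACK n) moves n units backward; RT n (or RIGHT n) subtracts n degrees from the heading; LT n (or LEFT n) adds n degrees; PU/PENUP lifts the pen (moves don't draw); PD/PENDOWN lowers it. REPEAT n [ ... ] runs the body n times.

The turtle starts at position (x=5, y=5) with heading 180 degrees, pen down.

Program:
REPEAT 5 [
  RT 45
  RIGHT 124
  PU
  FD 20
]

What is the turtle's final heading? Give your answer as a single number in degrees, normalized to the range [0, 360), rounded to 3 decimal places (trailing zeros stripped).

Answer: 55

Derivation:
Executing turtle program step by step:
Start: pos=(5,5), heading=180, pen down
REPEAT 5 [
  -- iteration 1/5 --
  RT 45: heading 180 -> 135
  RT 124: heading 135 -> 11
  PU: pen up
  FD 20: (5,5) -> (24.633,8.816) [heading=11, move]
  -- iteration 2/5 --
  RT 45: heading 11 -> 326
  RT 124: heading 326 -> 202
  PU: pen up
  FD 20: (24.633,8.816) -> (6.089,1.324) [heading=202, move]
  -- iteration 3/5 --
  RT 45: heading 202 -> 157
  RT 124: heading 157 -> 33
  PU: pen up
  FD 20: (6.089,1.324) -> (22.862,12.217) [heading=33, move]
  -- iteration 4/5 --
  RT 45: heading 33 -> 348
  RT 124: heading 348 -> 224
  PU: pen up
  FD 20: (22.862,12.217) -> (8.475,-1.676) [heading=224, move]
  -- iteration 5/5 --
  RT 45: heading 224 -> 179
  RT 124: heading 179 -> 55
  PU: pen up
  FD 20: (8.475,-1.676) -> (19.947,14.707) [heading=55, move]
]
Final: pos=(19.947,14.707), heading=55, 0 segment(s) drawn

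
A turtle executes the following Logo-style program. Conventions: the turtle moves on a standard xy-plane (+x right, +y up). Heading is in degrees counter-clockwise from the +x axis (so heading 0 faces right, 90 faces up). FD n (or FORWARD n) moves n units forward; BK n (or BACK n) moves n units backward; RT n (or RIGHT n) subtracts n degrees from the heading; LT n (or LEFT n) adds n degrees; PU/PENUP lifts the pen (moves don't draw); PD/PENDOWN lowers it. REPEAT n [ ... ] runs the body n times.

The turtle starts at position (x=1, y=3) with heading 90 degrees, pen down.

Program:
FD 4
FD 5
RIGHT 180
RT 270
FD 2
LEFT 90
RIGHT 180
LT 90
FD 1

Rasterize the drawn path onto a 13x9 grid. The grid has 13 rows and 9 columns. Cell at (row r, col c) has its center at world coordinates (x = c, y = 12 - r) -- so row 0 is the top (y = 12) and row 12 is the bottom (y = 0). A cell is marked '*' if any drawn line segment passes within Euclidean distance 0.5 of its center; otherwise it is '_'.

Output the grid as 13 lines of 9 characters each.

Segment 0: (1,3) -> (1,7)
Segment 1: (1,7) -> (1,12)
Segment 2: (1,12) -> (3,12)
Segment 3: (3,12) -> (4,12)

Answer: _****____
_*_______
_*_______
_*_______
_*_______
_*_______
_*_______
_*_______
_*_______
_*_______
_________
_________
_________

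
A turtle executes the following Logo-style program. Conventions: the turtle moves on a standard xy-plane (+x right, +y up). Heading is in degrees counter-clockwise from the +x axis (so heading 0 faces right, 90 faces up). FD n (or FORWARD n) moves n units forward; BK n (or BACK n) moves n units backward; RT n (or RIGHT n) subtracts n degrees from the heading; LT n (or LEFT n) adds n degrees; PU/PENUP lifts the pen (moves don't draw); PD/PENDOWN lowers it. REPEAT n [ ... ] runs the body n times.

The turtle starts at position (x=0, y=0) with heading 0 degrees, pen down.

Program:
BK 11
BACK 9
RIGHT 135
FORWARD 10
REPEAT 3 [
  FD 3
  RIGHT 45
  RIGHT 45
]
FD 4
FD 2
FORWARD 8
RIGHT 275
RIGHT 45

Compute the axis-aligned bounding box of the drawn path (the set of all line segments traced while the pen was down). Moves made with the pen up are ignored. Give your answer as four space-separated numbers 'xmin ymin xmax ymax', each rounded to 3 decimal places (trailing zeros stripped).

Executing turtle program step by step:
Start: pos=(0,0), heading=0, pen down
BK 11: (0,0) -> (-11,0) [heading=0, draw]
BK 9: (-11,0) -> (-20,0) [heading=0, draw]
RT 135: heading 0 -> 225
FD 10: (-20,0) -> (-27.071,-7.071) [heading=225, draw]
REPEAT 3 [
  -- iteration 1/3 --
  FD 3: (-27.071,-7.071) -> (-29.192,-9.192) [heading=225, draw]
  RT 45: heading 225 -> 180
  RT 45: heading 180 -> 135
  -- iteration 2/3 --
  FD 3: (-29.192,-9.192) -> (-31.314,-7.071) [heading=135, draw]
  RT 45: heading 135 -> 90
  RT 45: heading 90 -> 45
  -- iteration 3/3 --
  FD 3: (-31.314,-7.071) -> (-29.192,-4.95) [heading=45, draw]
  RT 45: heading 45 -> 0
  RT 45: heading 0 -> 315
]
FD 4: (-29.192,-4.95) -> (-26.364,-7.778) [heading=315, draw]
FD 2: (-26.364,-7.778) -> (-24.95,-9.192) [heading=315, draw]
FD 8: (-24.95,-9.192) -> (-19.293,-14.849) [heading=315, draw]
RT 275: heading 315 -> 40
RT 45: heading 40 -> 355
Final: pos=(-19.293,-14.849), heading=355, 9 segment(s) drawn

Segment endpoints: x in {-31.314, -29.192, -27.071, -26.364, -24.95, -20, -19.293, -11, 0}, y in {-14.849, -9.192, -9.192, -7.778, -7.071, -4.95, 0}
xmin=-31.314, ymin=-14.849, xmax=0, ymax=0

Answer: -31.314 -14.849 0 0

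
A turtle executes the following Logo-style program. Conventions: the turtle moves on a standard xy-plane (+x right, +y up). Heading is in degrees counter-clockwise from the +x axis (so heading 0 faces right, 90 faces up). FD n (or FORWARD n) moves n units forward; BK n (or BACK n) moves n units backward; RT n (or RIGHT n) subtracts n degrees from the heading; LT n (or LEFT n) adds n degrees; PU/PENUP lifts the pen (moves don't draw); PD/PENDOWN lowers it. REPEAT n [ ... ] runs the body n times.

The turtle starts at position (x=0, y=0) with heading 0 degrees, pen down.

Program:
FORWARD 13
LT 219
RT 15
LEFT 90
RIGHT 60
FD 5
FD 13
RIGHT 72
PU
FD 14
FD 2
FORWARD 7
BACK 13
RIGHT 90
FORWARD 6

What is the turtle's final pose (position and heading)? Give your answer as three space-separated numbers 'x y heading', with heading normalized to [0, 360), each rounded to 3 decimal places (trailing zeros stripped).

Answer: -5.237 -5.766 72

Derivation:
Executing turtle program step by step:
Start: pos=(0,0), heading=0, pen down
FD 13: (0,0) -> (13,0) [heading=0, draw]
LT 219: heading 0 -> 219
RT 15: heading 219 -> 204
LT 90: heading 204 -> 294
RT 60: heading 294 -> 234
FD 5: (13,0) -> (10.061,-4.045) [heading=234, draw]
FD 13: (10.061,-4.045) -> (2.42,-14.562) [heading=234, draw]
RT 72: heading 234 -> 162
PU: pen up
FD 14: (2.42,-14.562) -> (-10.895,-10.236) [heading=162, move]
FD 2: (-10.895,-10.236) -> (-12.797,-9.618) [heading=162, move]
FD 7: (-12.797,-9.618) -> (-19.454,-7.455) [heading=162, move]
BK 13: (-19.454,-7.455) -> (-7.091,-11.472) [heading=162, move]
RT 90: heading 162 -> 72
FD 6: (-7.091,-11.472) -> (-5.237,-5.766) [heading=72, move]
Final: pos=(-5.237,-5.766), heading=72, 3 segment(s) drawn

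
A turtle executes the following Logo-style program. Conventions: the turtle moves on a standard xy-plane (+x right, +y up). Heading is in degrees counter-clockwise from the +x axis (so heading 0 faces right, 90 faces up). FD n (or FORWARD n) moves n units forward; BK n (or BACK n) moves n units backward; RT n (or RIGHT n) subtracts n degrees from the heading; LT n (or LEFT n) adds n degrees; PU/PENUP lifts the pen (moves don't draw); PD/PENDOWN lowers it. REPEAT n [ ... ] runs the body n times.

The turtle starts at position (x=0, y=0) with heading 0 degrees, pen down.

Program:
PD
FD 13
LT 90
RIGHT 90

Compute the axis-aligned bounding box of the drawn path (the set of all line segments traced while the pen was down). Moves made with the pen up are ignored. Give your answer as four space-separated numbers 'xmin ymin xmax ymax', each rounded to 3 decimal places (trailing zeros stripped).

Executing turtle program step by step:
Start: pos=(0,0), heading=0, pen down
PD: pen down
FD 13: (0,0) -> (13,0) [heading=0, draw]
LT 90: heading 0 -> 90
RT 90: heading 90 -> 0
Final: pos=(13,0), heading=0, 1 segment(s) drawn

Segment endpoints: x in {0, 13}, y in {0}
xmin=0, ymin=0, xmax=13, ymax=0

Answer: 0 0 13 0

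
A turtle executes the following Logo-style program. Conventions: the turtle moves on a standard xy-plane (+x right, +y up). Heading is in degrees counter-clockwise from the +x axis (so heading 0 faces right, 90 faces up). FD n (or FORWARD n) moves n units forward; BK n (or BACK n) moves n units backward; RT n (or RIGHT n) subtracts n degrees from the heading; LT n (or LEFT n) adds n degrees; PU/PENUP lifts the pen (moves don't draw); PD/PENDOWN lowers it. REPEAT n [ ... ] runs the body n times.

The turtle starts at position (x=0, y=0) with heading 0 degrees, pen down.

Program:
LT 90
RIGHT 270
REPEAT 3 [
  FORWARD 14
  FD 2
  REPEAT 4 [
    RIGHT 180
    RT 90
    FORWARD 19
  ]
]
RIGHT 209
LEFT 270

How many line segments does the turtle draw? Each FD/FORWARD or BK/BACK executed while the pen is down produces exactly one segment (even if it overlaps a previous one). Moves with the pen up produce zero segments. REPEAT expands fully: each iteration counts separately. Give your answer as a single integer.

Answer: 18

Derivation:
Executing turtle program step by step:
Start: pos=(0,0), heading=0, pen down
LT 90: heading 0 -> 90
RT 270: heading 90 -> 180
REPEAT 3 [
  -- iteration 1/3 --
  FD 14: (0,0) -> (-14,0) [heading=180, draw]
  FD 2: (-14,0) -> (-16,0) [heading=180, draw]
  REPEAT 4 [
    -- iteration 1/4 --
    RT 180: heading 180 -> 0
    RT 90: heading 0 -> 270
    FD 19: (-16,0) -> (-16,-19) [heading=270, draw]
    -- iteration 2/4 --
    RT 180: heading 270 -> 90
    RT 90: heading 90 -> 0
    FD 19: (-16,-19) -> (3,-19) [heading=0, draw]
    -- iteration 3/4 --
    RT 180: heading 0 -> 180
    RT 90: heading 180 -> 90
    FD 19: (3,-19) -> (3,0) [heading=90, draw]
    -- iteration 4/4 --
    RT 180: heading 90 -> 270
    RT 90: heading 270 -> 180
    FD 19: (3,0) -> (-16,0) [heading=180, draw]
  ]
  -- iteration 2/3 --
  FD 14: (-16,0) -> (-30,0) [heading=180, draw]
  FD 2: (-30,0) -> (-32,0) [heading=180, draw]
  REPEAT 4 [
    -- iteration 1/4 --
    RT 180: heading 180 -> 0
    RT 90: heading 0 -> 270
    FD 19: (-32,0) -> (-32,-19) [heading=270, draw]
    -- iteration 2/4 --
    RT 180: heading 270 -> 90
    RT 90: heading 90 -> 0
    FD 19: (-32,-19) -> (-13,-19) [heading=0, draw]
    -- iteration 3/4 --
    RT 180: heading 0 -> 180
    RT 90: heading 180 -> 90
    FD 19: (-13,-19) -> (-13,0) [heading=90, draw]
    -- iteration 4/4 --
    RT 180: heading 90 -> 270
    RT 90: heading 270 -> 180
    FD 19: (-13,0) -> (-32,0) [heading=180, draw]
  ]
  -- iteration 3/3 --
  FD 14: (-32,0) -> (-46,0) [heading=180, draw]
  FD 2: (-46,0) -> (-48,0) [heading=180, draw]
  REPEAT 4 [
    -- iteration 1/4 --
    RT 180: heading 180 -> 0
    RT 90: heading 0 -> 270
    FD 19: (-48,0) -> (-48,-19) [heading=270, draw]
    -- iteration 2/4 --
    RT 180: heading 270 -> 90
    RT 90: heading 90 -> 0
    FD 19: (-48,-19) -> (-29,-19) [heading=0, draw]
    -- iteration 3/4 --
    RT 180: heading 0 -> 180
    RT 90: heading 180 -> 90
    FD 19: (-29,-19) -> (-29,0) [heading=90, draw]
    -- iteration 4/4 --
    RT 180: heading 90 -> 270
    RT 90: heading 270 -> 180
    FD 19: (-29,0) -> (-48,0) [heading=180, draw]
  ]
]
RT 209: heading 180 -> 331
LT 270: heading 331 -> 241
Final: pos=(-48,0), heading=241, 18 segment(s) drawn
Segments drawn: 18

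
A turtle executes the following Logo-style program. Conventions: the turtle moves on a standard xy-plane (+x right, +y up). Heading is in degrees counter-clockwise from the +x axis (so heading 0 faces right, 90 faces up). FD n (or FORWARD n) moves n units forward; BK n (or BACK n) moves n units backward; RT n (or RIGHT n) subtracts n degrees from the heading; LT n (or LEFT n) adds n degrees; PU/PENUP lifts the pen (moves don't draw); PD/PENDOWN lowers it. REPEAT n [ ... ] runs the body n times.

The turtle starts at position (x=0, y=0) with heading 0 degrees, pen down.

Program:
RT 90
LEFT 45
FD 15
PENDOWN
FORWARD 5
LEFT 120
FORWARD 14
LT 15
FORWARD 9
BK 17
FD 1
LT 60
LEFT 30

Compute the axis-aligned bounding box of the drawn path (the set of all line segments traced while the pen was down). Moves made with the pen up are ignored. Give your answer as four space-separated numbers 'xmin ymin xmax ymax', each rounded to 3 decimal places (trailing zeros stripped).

Answer: 0 -14.142 17.766 8.381

Derivation:
Executing turtle program step by step:
Start: pos=(0,0), heading=0, pen down
RT 90: heading 0 -> 270
LT 45: heading 270 -> 315
FD 15: (0,0) -> (10.607,-10.607) [heading=315, draw]
PD: pen down
FD 5: (10.607,-10.607) -> (14.142,-14.142) [heading=315, draw]
LT 120: heading 315 -> 75
FD 14: (14.142,-14.142) -> (17.766,-0.619) [heading=75, draw]
LT 15: heading 75 -> 90
FD 9: (17.766,-0.619) -> (17.766,8.381) [heading=90, draw]
BK 17: (17.766,8.381) -> (17.766,-8.619) [heading=90, draw]
FD 1: (17.766,-8.619) -> (17.766,-7.619) [heading=90, draw]
LT 60: heading 90 -> 150
LT 30: heading 150 -> 180
Final: pos=(17.766,-7.619), heading=180, 6 segment(s) drawn

Segment endpoints: x in {0, 10.607, 14.142, 17.766}, y in {-14.142, -10.607, -8.619, -7.619, -0.619, 0, 8.381}
xmin=0, ymin=-14.142, xmax=17.766, ymax=8.381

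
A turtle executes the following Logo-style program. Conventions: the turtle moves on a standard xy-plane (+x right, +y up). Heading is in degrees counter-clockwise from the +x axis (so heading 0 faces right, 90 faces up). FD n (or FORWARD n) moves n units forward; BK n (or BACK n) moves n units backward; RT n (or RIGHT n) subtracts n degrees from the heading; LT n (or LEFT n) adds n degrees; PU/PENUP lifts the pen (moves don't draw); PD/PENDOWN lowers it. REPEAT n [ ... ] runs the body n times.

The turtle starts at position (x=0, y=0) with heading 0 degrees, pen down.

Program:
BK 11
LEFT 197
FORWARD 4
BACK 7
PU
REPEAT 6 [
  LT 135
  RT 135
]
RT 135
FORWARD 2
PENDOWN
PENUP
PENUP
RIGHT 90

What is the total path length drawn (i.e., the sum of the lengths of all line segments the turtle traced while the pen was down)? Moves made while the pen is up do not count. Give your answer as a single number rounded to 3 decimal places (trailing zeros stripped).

Executing turtle program step by step:
Start: pos=(0,0), heading=0, pen down
BK 11: (0,0) -> (-11,0) [heading=0, draw]
LT 197: heading 0 -> 197
FD 4: (-11,0) -> (-14.825,-1.169) [heading=197, draw]
BK 7: (-14.825,-1.169) -> (-8.131,0.877) [heading=197, draw]
PU: pen up
REPEAT 6 [
  -- iteration 1/6 --
  LT 135: heading 197 -> 332
  RT 135: heading 332 -> 197
  -- iteration 2/6 --
  LT 135: heading 197 -> 332
  RT 135: heading 332 -> 197
  -- iteration 3/6 --
  LT 135: heading 197 -> 332
  RT 135: heading 332 -> 197
  -- iteration 4/6 --
  LT 135: heading 197 -> 332
  RT 135: heading 332 -> 197
  -- iteration 5/6 --
  LT 135: heading 197 -> 332
  RT 135: heading 332 -> 197
  -- iteration 6/6 --
  LT 135: heading 197 -> 332
  RT 135: heading 332 -> 197
]
RT 135: heading 197 -> 62
FD 2: (-8.131,0.877) -> (-7.192,2.643) [heading=62, move]
PD: pen down
PU: pen up
PU: pen up
RT 90: heading 62 -> 332
Final: pos=(-7.192,2.643), heading=332, 3 segment(s) drawn

Segment lengths:
  seg 1: (0,0) -> (-11,0), length = 11
  seg 2: (-11,0) -> (-14.825,-1.169), length = 4
  seg 3: (-14.825,-1.169) -> (-8.131,0.877), length = 7
Total = 22

Answer: 22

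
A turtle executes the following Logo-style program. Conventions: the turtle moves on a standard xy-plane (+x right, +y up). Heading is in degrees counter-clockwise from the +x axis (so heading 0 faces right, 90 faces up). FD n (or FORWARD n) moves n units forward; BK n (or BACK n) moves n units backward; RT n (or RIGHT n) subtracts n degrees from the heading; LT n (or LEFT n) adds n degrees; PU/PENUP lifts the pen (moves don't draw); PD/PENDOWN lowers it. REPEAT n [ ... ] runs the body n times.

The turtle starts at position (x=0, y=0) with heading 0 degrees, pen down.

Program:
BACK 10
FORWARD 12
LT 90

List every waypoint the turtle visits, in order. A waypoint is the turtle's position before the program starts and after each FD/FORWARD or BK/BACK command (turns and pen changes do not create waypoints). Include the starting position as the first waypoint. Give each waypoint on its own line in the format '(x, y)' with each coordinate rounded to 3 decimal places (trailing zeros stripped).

Answer: (0, 0)
(-10, 0)
(2, 0)

Derivation:
Executing turtle program step by step:
Start: pos=(0,0), heading=0, pen down
BK 10: (0,0) -> (-10,0) [heading=0, draw]
FD 12: (-10,0) -> (2,0) [heading=0, draw]
LT 90: heading 0 -> 90
Final: pos=(2,0), heading=90, 2 segment(s) drawn
Waypoints (3 total):
(0, 0)
(-10, 0)
(2, 0)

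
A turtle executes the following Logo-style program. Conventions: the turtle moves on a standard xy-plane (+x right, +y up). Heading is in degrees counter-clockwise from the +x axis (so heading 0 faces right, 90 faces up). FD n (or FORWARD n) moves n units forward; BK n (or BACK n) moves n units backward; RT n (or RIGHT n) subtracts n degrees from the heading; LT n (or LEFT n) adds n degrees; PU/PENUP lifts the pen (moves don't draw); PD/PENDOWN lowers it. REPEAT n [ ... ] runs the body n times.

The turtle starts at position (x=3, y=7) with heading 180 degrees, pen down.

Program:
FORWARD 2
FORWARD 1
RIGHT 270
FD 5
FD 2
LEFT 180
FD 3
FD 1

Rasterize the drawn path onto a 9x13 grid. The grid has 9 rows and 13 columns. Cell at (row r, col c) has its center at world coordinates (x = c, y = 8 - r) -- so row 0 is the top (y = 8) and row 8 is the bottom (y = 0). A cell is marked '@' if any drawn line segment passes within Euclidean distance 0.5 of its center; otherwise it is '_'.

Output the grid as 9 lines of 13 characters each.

Answer: _____________
@@@@_________
@____________
@____________
@____________
@____________
@____________
@____________
@____________

Derivation:
Segment 0: (3,7) -> (1,7)
Segment 1: (1,7) -> (0,7)
Segment 2: (0,7) -> (0,2)
Segment 3: (0,2) -> (0,0)
Segment 4: (0,0) -> (0,3)
Segment 5: (0,3) -> (0,4)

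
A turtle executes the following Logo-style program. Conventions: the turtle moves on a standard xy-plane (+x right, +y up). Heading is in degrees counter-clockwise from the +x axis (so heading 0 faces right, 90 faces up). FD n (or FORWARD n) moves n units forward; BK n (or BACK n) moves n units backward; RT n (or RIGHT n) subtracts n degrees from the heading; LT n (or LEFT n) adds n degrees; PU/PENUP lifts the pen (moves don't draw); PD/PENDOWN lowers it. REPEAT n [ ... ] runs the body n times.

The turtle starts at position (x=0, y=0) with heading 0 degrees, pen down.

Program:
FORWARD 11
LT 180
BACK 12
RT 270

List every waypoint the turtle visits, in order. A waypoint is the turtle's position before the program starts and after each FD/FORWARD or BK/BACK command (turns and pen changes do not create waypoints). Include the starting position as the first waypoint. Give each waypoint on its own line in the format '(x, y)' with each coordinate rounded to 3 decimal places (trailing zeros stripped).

Answer: (0, 0)
(11, 0)
(23, 0)

Derivation:
Executing turtle program step by step:
Start: pos=(0,0), heading=0, pen down
FD 11: (0,0) -> (11,0) [heading=0, draw]
LT 180: heading 0 -> 180
BK 12: (11,0) -> (23,0) [heading=180, draw]
RT 270: heading 180 -> 270
Final: pos=(23,0), heading=270, 2 segment(s) drawn
Waypoints (3 total):
(0, 0)
(11, 0)
(23, 0)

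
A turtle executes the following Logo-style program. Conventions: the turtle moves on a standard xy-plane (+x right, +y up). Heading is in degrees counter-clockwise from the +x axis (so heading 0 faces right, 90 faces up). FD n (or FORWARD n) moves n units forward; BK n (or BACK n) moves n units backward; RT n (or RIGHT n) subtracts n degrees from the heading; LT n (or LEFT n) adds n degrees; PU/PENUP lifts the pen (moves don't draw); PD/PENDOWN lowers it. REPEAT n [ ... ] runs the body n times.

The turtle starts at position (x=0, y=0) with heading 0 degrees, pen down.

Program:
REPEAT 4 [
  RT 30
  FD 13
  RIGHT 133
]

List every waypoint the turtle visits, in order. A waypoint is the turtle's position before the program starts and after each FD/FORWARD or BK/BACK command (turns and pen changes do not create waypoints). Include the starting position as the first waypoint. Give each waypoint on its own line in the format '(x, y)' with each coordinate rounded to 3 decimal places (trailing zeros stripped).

Executing turtle program step by step:
Start: pos=(0,0), heading=0, pen down
REPEAT 4 [
  -- iteration 1/4 --
  RT 30: heading 0 -> 330
  FD 13: (0,0) -> (11.258,-6.5) [heading=330, draw]
  RT 133: heading 330 -> 197
  -- iteration 2/4 --
  RT 30: heading 197 -> 167
  FD 13: (11.258,-6.5) -> (-1.408,-3.576) [heading=167, draw]
  RT 133: heading 167 -> 34
  -- iteration 3/4 --
  RT 30: heading 34 -> 4
  FD 13: (-1.408,-3.576) -> (11.56,-2.669) [heading=4, draw]
  RT 133: heading 4 -> 231
  -- iteration 4/4 --
  RT 30: heading 231 -> 201
  FD 13: (11.56,-2.669) -> (-0.577,-7.328) [heading=201, draw]
  RT 133: heading 201 -> 68
]
Final: pos=(-0.577,-7.328), heading=68, 4 segment(s) drawn
Waypoints (5 total):
(0, 0)
(11.258, -6.5)
(-1.408, -3.576)
(11.56, -2.669)
(-0.577, -7.328)

Answer: (0, 0)
(11.258, -6.5)
(-1.408, -3.576)
(11.56, -2.669)
(-0.577, -7.328)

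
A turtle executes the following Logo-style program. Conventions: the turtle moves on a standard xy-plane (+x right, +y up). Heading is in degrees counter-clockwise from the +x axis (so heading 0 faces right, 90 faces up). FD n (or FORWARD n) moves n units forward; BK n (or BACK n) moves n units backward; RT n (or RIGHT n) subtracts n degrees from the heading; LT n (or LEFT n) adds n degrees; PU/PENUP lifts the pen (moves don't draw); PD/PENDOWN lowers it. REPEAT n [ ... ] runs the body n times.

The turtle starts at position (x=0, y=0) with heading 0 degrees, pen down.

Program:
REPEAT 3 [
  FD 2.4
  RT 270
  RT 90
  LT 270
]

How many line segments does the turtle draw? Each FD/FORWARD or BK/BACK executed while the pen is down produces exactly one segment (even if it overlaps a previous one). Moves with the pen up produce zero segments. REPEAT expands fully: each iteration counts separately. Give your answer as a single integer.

Answer: 3

Derivation:
Executing turtle program step by step:
Start: pos=(0,0), heading=0, pen down
REPEAT 3 [
  -- iteration 1/3 --
  FD 2.4: (0,0) -> (2.4,0) [heading=0, draw]
  RT 270: heading 0 -> 90
  RT 90: heading 90 -> 0
  LT 270: heading 0 -> 270
  -- iteration 2/3 --
  FD 2.4: (2.4,0) -> (2.4,-2.4) [heading=270, draw]
  RT 270: heading 270 -> 0
  RT 90: heading 0 -> 270
  LT 270: heading 270 -> 180
  -- iteration 3/3 --
  FD 2.4: (2.4,-2.4) -> (0,-2.4) [heading=180, draw]
  RT 270: heading 180 -> 270
  RT 90: heading 270 -> 180
  LT 270: heading 180 -> 90
]
Final: pos=(0,-2.4), heading=90, 3 segment(s) drawn
Segments drawn: 3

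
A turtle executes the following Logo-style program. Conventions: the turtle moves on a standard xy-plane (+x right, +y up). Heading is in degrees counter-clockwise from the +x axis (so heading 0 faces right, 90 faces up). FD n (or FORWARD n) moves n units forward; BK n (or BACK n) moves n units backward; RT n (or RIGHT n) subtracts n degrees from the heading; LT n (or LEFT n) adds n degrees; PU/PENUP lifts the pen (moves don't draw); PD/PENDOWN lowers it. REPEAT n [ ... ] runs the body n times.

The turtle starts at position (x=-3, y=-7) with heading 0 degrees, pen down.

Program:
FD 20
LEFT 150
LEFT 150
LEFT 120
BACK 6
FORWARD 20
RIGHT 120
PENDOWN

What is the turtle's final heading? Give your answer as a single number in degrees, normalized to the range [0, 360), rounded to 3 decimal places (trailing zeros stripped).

Executing turtle program step by step:
Start: pos=(-3,-7), heading=0, pen down
FD 20: (-3,-7) -> (17,-7) [heading=0, draw]
LT 150: heading 0 -> 150
LT 150: heading 150 -> 300
LT 120: heading 300 -> 60
BK 6: (17,-7) -> (14,-12.196) [heading=60, draw]
FD 20: (14,-12.196) -> (24,5.124) [heading=60, draw]
RT 120: heading 60 -> 300
PD: pen down
Final: pos=(24,5.124), heading=300, 3 segment(s) drawn

Answer: 300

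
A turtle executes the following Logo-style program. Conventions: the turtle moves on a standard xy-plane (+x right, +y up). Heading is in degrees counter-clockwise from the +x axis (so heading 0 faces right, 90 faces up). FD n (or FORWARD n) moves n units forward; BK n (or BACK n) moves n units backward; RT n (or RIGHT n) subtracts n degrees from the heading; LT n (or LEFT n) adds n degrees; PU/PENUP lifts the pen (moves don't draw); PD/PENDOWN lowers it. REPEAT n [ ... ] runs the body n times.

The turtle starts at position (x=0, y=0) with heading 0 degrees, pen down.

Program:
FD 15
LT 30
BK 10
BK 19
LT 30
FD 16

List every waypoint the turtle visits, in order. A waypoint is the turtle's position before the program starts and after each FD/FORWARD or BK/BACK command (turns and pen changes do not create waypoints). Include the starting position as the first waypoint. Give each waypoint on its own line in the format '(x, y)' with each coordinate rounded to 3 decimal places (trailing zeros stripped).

Answer: (0, 0)
(15, 0)
(6.34, -5)
(-10.115, -14.5)
(-2.115, -0.644)

Derivation:
Executing turtle program step by step:
Start: pos=(0,0), heading=0, pen down
FD 15: (0,0) -> (15,0) [heading=0, draw]
LT 30: heading 0 -> 30
BK 10: (15,0) -> (6.34,-5) [heading=30, draw]
BK 19: (6.34,-5) -> (-10.115,-14.5) [heading=30, draw]
LT 30: heading 30 -> 60
FD 16: (-10.115,-14.5) -> (-2.115,-0.644) [heading=60, draw]
Final: pos=(-2.115,-0.644), heading=60, 4 segment(s) drawn
Waypoints (5 total):
(0, 0)
(15, 0)
(6.34, -5)
(-10.115, -14.5)
(-2.115, -0.644)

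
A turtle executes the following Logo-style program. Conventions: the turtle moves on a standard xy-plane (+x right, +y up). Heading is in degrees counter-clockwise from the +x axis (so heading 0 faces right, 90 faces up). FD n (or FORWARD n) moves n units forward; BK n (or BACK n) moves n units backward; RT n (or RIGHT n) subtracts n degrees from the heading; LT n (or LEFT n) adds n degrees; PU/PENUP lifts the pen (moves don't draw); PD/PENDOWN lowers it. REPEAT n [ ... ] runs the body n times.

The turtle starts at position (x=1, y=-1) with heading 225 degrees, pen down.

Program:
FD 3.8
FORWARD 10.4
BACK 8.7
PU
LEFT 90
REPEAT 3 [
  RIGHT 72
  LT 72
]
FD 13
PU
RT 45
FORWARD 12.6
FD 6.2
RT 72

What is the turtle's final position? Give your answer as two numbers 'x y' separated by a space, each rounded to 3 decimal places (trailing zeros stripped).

Executing turtle program step by step:
Start: pos=(1,-1), heading=225, pen down
FD 3.8: (1,-1) -> (-1.687,-3.687) [heading=225, draw]
FD 10.4: (-1.687,-3.687) -> (-9.041,-11.041) [heading=225, draw]
BK 8.7: (-9.041,-11.041) -> (-2.889,-4.889) [heading=225, draw]
PU: pen up
LT 90: heading 225 -> 315
REPEAT 3 [
  -- iteration 1/3 --
  RT 72: heading 315 -> 243
  LT 72: heading 243 -> 315
  -- iteration 2/3 --
  RT 72: heading 315 -> 243
  LT 72: heading 243 -> 315
  -- iteration 3/3 --
  RT 72: heading 315 -> 243
  LT 72: heading 243 -> 315
]
FD 13: (-2.889,-4.889) -> (6.303,-14.081) [heading=315, move]
PU: pen up
RT 45: heading 315 -> 270
FD 12.6: (6.303,-14.081) -> (6.303,-26.681) [heading=270, move]
FD 6.2: (6.303,-26.681) -> (6.303,-32.881) [heading=270, move]
RT 72: heading 270 -> 198
Final: pos=(6.303,-32.881), heading=198, 3 segment(s) drawn

Answer: 6.303 -32.881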